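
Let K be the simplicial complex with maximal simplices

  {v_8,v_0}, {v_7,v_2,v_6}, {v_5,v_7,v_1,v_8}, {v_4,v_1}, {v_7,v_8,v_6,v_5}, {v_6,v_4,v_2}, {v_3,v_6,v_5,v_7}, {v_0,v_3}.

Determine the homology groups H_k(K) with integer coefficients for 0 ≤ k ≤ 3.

H_0 = Z,  H_1 = Z^2,  H_2 = 0,  H_3 = 0.

Fix the vertex order v_0 < v_1 < v_2 < v_3 < v_4 < v_5 < v_6 < v_7 < v_8 and write every simplex with vertices in increasing order. Then dim K = 3 and the simplices of K are:

  0-simplices (9): [v_0], [v_1], [v_2], [v_3], [v_4], [v_5], [v_6], [v_7], [v_8]
  1-simplices (19): (19 of them)
  2-simplices (12): (12 of them)
  3-simplices (3): [v_1,v_5,v_7,v_8], [v_3,v_5,v_6,v_7], [v_5,v_6,v_7,v_8]

giving chain groups C_0 ≅ Z^9, C_1 ≅ Z^19, C_2 ≅ Z^12, C_3 ≅ Z^3.

The boundary map ∂_1: C_1 → C_0 is given by ∂[p,q] = [q] − [p]. For instance
  ∂[v_5,v_6] = [v_6] − [v_5].
This gives a 9×19 integer matrix of rank 8; reducing to Smith normal form yields diagonal entries (1,1,1,1,1,1,1,1).

The boundary map ∂_2: C_2 → C_1 acts by ∂[p,q,r] = [q,r] − [p,r] + [p,q]. For instance
  ∂[v_2,v_6,v_7] = [v_6,v_7] − [v_2,v_7] + [v_2,v_6],
  ∂[v_1,v_7,v_8] = [v_7,v_8] − [v_1,v_8] + [v_1,v_7].
The resulting 19×12 matrix has rank 9, and its Smith normal form has invariant factors (1,1,1,1,1,1,1,1,1).

Boundary ∂_3: C_3 → C_2 sends each 3-simplex σ to the alternating sum Σ_i (−1)^i (σ with its i-th vertex removed). For instance
  ∂[v_1,v_5,v_7,v_8] = [v_5,v_7,v_8] − [v_1,v_7,v_8] + [v_1,v_5,v_8] − [v_1,v_5,v_7],
  ∂[v_3,v_5,v_6,v_7] = [v_5,v_6,v_7] − [v_3,v_6,v_7] + [v_3,v_5,v_7] − [v_3,v_5,v_6].
The 12×3 boundary matrix has rank 3 and Smith normal form diag(1,1,1).

Now H_k = ker ∂_k / im ∂_{k+1}, so:

  H_0: rank C_0 − rank ∂_1 = 9 − 8 = 1, and the invariant factors of ∂_1 are all 1, so H_0 ≅ Z.
  H_1: rank ker ∂_1 − rank ∂_2 = (19 − 8) − 9 = 2, and the invariant factors of ∂_2 are all 1, so H_1 ≅ Z^2.
  H_2: rank ker ∂_2 − rank ∂_3 = (12 − 9) − 3 = 0, and the invariant factors of ∂_3 are all 1, so H_2 ≅ 0.
  H_3: rank ker ∂_3 − rank ∂_4 = (3 − 3) − 0 = 0, and there is no ∂_4, so H_3 ≅ 0.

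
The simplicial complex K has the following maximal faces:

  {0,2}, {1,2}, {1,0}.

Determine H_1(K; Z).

Order the vertices as 0 < 1 < 2. Listing each simplex with vertices in this order, K has dimension 1 with simplices:

  0-simplices (3): [0], [1], [2]
  1-simplices (3): [0,1], [0,2], [1,2]

so the chain groups are C_0 ≅ Z^3, C_1 ≅ Z^3.

The boundary map ∂_1: C_1 → C_0 is given by ∂[p,q] = [q] − [p]. For instance
  ∂[0,1] = [1] − [0].
As a 3×3 matrix over Z this has rank 2, with invariant factors (1,1).

From H_k ≅ ker(∂_k) / im(∂_{k+1}) we obtain:

  H_1: rank ker ∂_1 − rank ∂_2 = (3 − 2) − 0 = 1, and there is no ∂_2, so H_1 ≅ Z.

H_1 = Z.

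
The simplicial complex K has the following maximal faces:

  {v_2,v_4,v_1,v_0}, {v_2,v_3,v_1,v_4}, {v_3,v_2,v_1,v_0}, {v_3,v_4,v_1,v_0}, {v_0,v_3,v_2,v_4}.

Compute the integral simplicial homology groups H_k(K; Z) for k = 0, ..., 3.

Fix the vertex order v_0 < v_1 < v_2 < v_3 < v_4 and write every simplex with vertices in increasing order. Then dim K = 3 and the simplices of K are:

  0-simplices (5): [v_0], [v_1], [v_2], [v_3], [v_4]
  1-simplices (10): [v_0,v_1], [v_0,v_2], [v_0,v_3], [v_0,v_4], [v_1,v_2], [v_1,v_3], [v_1,v_4], [v_2,v_3], [v_2,v_4], [v_3,v_4]
  2-simplices (10): [v_0,v_1,v_2], [v_0,v_1,v_3], [v_0,v_1,v_4], [v_0,v_2,v_3], [v_0,v_2,v_4], [v_0,v_3,v_4], [v_1,v_2,v_3], [v_1,v_2,v_4], [v_1,v_3,v_4], [v_2,v_3,v_4]
  3-simplices (5): [v_0,v_1,v_2,v_3], [v_0,v_1,v_2,v_4], [v_0,v_1,v_3,v_4], [v_0,v_2,v_3,v_4], [v_1,v_2,v_3,v_4]

giving chain groups C_0 ≅ Z^5, C_1 ≅ Z^10, C_2 ≅ Z^10, C_3 ≅ Z^5.

Boundary ∂_1: C_1 → C_0 maps an edge to its endpoints' difference, ∂[p,q] = q − p.
This gives a 5×10 integer matrix of rank 4; reducing to Smith normal form yields diagonal entries (1,1,1,1).

The boundary map ∂_2: C_2 → C_1 acts by ∂[p,q,r] = [q,r] − [p,r] + [p,q]. For instance
  ∂[v_1,v_2,v_4] = [v_2,v_4] − [v_1,v_4] + [v_1,v_2],
  ∂[v_1,v_3,v_4] = [v_3,v_4] − [v_1,v_4] + [v_1,v_3].
The resulting 10×10 matrix has rank 6, and its Smith normal form has invariant factors (1,1,1,1,1,1).

Boundary ∂_3: C_3 → C_2 sends each 3-simplex σ to the alternating sum Σ_i (−1)^i (σ with its i-th vertex removed). For instance
  ∂[v_0,v_1,v_2,v_4] = [v_1,v_2,v_4] − [v_0,v_2,v_4] + [v_0,v_1,v_4] − [v_0,v_1,v_2],
  ∂[v_0,v_1,v_3,v_4] = [v_1,v_3,v_4] − [v_0,v_3,v_4] + [v_0,v_1,v_4] − [v_0,v_1,v_3].
The resulting 10×5 matrix has rank 4, and its Smith normal form has invariant factors (1,1,1,1).

From H_k ≅ ker(∂_k) / im(∂_{k+1}) we obtain:

  H_0: rank C_0 − rank ∂_1 = 5 − 4 = 1, and the invariant factors of ∂_1 are all 1, so H_0 ≅ Z.
  H_1: rank ker ∂_1 − rank ∂_2 = (10 − 4) − 6 = 0, and the invariant factors of ∂_2 are all 1, so H_1 ≅ 0.
  H_2: rank ker ∂_2 − rank ∂_3 = (10 − 6) − 4 = 0, and the invariant factors of ∂_3 are all 1, so H_2 ≅ 0.
  H_3: rank ker ∂_3 − rank ∂_4 = (5 − 4) − 0 = 1, and there is no ∂_4, so H_3 ≅ Z.

H_0 ≅ Z,  H_1 = 0,  H_2 = 0,  H_3 ≅ Z.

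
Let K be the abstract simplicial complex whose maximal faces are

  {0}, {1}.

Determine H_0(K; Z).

H_0 ≅ Z^2.

Take the total order 0 < 1 on the vertex set. Then K (dimension 0) consists of the simplices:

  0-simplices (2): [0], [1]

giving chain groups C_0 ≅ Z^2.

Reading off H_k = ker ∂_k / im ∂_{k+1}:

  H_0: rank C_0 − rank ∂_1 = 2 − 0 = 2, and there is no ∂_1, so H_0 ≅ Z^2.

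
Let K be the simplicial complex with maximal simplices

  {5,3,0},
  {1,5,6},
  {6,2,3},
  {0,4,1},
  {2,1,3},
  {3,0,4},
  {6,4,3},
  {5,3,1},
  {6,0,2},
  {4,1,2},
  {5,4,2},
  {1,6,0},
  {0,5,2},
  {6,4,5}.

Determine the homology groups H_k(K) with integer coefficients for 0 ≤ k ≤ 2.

H_0 = Z,  H_1 = Z^2,  H_2 = Z.

Take the total order 0 < 1 < 2 < 3 < 4 < 5 < 6 on the vertex set. Then K (dimension 2) consists of the simplices:

  0-simplices (7): [0], [1], [2], [3], [4], [5], [6]
  1-simplices (21): [0,1], [0,2], [0,3], [0,4], [0,5], [0,6], [1,2], [1,3], [1,4], [1,5], [1,6], [2,3], [2,4], [2,5], [2,6], [3,4], [3,5], [3,6], [4,5], [4,6], [5,6]
  2-simplices (14): [0,1,4], [0,1,6], [0,2,5], [0,2,6], [0,3,4], [0,3,5], [1,2,3], [1,2,4], [1,3,5], [1,5,6], [2,3,6], [2,4,5], [3,4,6], [4,5,6]

so the chain groups are C_0 ≅ Z^7, C_1 ≅ Z^21, C_2 ≅ Z^14.

Boundary ∂_1: C_1 → C_0 maps an edge to its endpoints' difference, ∂[p,q] = q − p.
This gives a 7×21 integer matrix of rank 6; reducing to Smith normal form yields diagonal entries (1,1,1,1,1,1).

The boundary map ∂_2: C_2 → C_1 acts by ∂[p,q,r] = [q,r] − [p,r] + [p,q]. For instance
  ∂[2,4,5] = [4,5] − [2,5] + [2,4],
  ∂[0,2,6] = [2,6] − [0,6] + [0,2].
The 21×14 boundary matrix has rank 13 and Smith normal form diag(1,1,1,1,1,1,1,1,1,1,1,1,1).

Computing H_k = (kernel of ∂_k) / (image of ∂_{k+1}):

  H_0: rank C_0 − rank ∂_1 = 7 − 6 = 1, and the invariant factors of ∂_1 are all 1, so H_0 = Z.
  H_1: rank ker ∂_1 − rank ∂_2 = (21 − 6) − 13 = 2, and the invariant factors of ∂_2 are all 1, so H_1 = Z^2.
  H_2: rank ker ∂_2 − rank ∂_3 = (14 − 13) − 0 = 1, and there is no ∂_3, so H_2 = Z.

As a check, the Euler characteristic is 7 − 21 + 14 = 0, which agrees with 1 − 2 + 1 = 0.
(K is a triangulation of the torus T^2.)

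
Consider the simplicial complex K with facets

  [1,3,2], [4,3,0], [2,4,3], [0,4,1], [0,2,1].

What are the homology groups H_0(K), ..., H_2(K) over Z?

Take the total order 0 < 1 < 2 < 3 < 4 on the vertex set. Then K (dimension 2) consists of the simplices:

  0-simplices (5): [0], [1], [2], [3], [4]
  1-simplices (10): [0,1], [0,2], [0,3], [0,4], [1,2], [1,3], [1,4], [2,3], [2,4], [3,4]
  2-simplices (5): [0,1,2], [0,1,4], [0,3,4], [1,2,3], [2,3,4]

giving chain groups C_0 ≅ Z^5, C_1 ≅ Z^10, C_2 ≅ Z^5.

Boundary ∂_1: C_1 → C_0 sends each edge [p,q] (with p < q) to q − p. For instance
  ∂[3,4] = [4] − [3].
The resulting 5×10 matrix has rank 4, and its Smith normal form has invariant factors (1,1,1,1).

∂_2: C_2 → C_1 sends each 2-simplex [p,q,r] to [q,r] − [p,r] + [p,q]. For instance
  ∂[0,1,2] = [1,2] − [0,2] + [0,1],
  ∂[0,1,4] = [1,4] − [0,4] + [0,1].
The 10×5 boundary matrix has rank 5 and Smith normal form diag(1,1,1,1,1).

Reading off H_k = ker ∂_k / im ∂_{k+1}:

  H_0: rank C_0 − rank ∂_1 = 5 − 4 = 1, and the invariant factors of ∂_1 are all 1, so H_0 = Z.
  H_1: rank ker ∂_1 − rank ∂_2 = (10 − 4) − 5 = 1, and the invariant factors of ∂_2 are all 1, so H_1 = Z.
  H_2: rank ker ∂_2 − rank ∂_3 = (5 − 5) − 0 = 0, and there is no ∂_3, so H_2 = 0.

H_0 ≅ Z,  H_1 ≅ Z,  H_2 = 0.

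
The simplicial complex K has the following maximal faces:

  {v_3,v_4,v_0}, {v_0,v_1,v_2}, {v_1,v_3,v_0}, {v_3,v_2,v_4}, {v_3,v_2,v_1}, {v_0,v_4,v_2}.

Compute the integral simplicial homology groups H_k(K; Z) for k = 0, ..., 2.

Take the total order v_0 < v_1 < v_2 < v_3 < v_4 on the vertex set. Then K (dimension 2) consists of the simplices:

  0-simplices (5): [v_0], [v_1], [v_2], [v_3], [v_4]
  1-simplices (9): [v_0,v_1], [v_0,v_2], [v_0,v_3], [v_0,v_4], [v_1,v_2], [v_1,v_3], [v_2,v_3], [v_2,v_4], [v_3,v_4]
  2-simplices (6): [v_0,v_1,v_2], [v_0,v_1,v_3], [v_0,v_2,v_4], [v_0,v_3,v_4], [v_1,v_2,v_3], [v_2,v_3,v_4]

giving chain groups C_0 ≅ Z^5, C_1 ≅ Z^9, C_2 ≅ Z^6.

The boundary map ∂_1: C_1 → C_0 is given by ∂[p,q] = [q] − [p]. For instance
  ∂[v_2,v_4] = [v_4] − [v_2].
The 5×9 boundary matrix has rank 4 and Smith normal form diag(1,1,1,1).

∂_2: C_2 → C_1 sends each 2-simplex [p,q,r] to [q,r] − [p,r] + [p,q]. For instance
  ∂[v_0,v_3,v_4] = [v_3,v_4] − [v_0,v_4] + [v_0,v_3],
  ∂[v_0,v_1,v_3] = [v_1,v_3] − [v_0,v_3] + [v_0,v_1].
The 9×6 boundary matrix has rank 5 and Smith normal form diag(1,1,1,1,1).

Computing H_k = (kernel of ∂_k) / (image of ∂_{k+1}):

  H_0: rank C_0 − rank ∂_1 = 5 − 4 = 1, and the invariant factors of ∂_1 are all 1, so H_0 ≅ Z.
  H_1: rank ker ∂_1 − rank ∂_2 = (9 − 4) − 5 = 0, and the invariant factors of ∂_2 are all 1, so H_1 ≅ 0.
  H_2: rank ker ∂_2 − rank ∂_3 = (6 − 5) − 0 = 1, and there is no ∂_3, so H_2 ≅ Z.

H_0 ≅ Z,  H_1 = 0,  H_2 ≅ Z.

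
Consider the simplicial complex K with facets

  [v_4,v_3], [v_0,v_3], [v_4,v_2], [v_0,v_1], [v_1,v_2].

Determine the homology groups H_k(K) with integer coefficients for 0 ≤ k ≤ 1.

K has 5 vertices, 5 edges.
rank ∂_0 = 0, rank ∂_1 = 4 ⇒ b_0 = 5 − 0 − 4 = 1; all invariant factors of ∂_1 are 1 so no torsion. So H_0 = Z.
rank ∂_1 = 4, rank ∂_2 = 0 ⇒ b_1 = 5 − 4 − 0 = 1. So H_1 = Z.

H_0 = Z,  H_1 = Z.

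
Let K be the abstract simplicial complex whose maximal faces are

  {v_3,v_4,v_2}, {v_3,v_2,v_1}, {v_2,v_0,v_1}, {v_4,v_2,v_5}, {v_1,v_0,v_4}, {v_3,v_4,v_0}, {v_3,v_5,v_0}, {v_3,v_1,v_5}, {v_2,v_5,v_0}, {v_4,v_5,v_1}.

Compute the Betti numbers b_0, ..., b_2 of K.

Fix the vertex order v_0 < v_1 < v_2 < v_3 < v_4 < v_5 and write every simplex with vertices in increasing order. Then dim K = 2 and the simplices of K are:

  0-simplices (6): [v_0], [v_1], [v_2], [v_3], [v_4], [v_5]
  1-simplices (15): (15 of them)
  2-simplices (10): [v_0,v_1,v_2], [v_0,v_1,v_4], [v_0,v_2,v_5], [v_0,v_3,v_4], [v_0,v_3,v_5], [v_1,v_2,v_3], [v_1,v_3,v_5], [v_1,v_4,v_5], [v_2,v_3,v_4], [v_2,v_4,v_5]

so the chain groups are C_0 ≅ Z^6, C_1 ≅ Z^15, C_2 ≅ Z^10.

The boundary map ∂_1: C_1 → C_0 maps an edge to its endpoints' difference, ∂[p,q] = q − p.
This gives a 6×15 integer matrix of rank 5; reducing to Smith normal form yields diagonal entries (1,1,1,1,1).

Boundary ∂_2: C_2 → C_1 acts by ∂[p,q,r] = [q,r] − [p,r] + [p,q]. For instance
  ∂[v_1,v_2,v_3] = [v_2,v_3] − [v_1,v_3] + [v_1,v_2],
  ∂[v_0,v_2,v_5] = [v_2,v_5] − [v_0,v_5] + [v_0,v_2].
This gives a 15×10 integer matrix of rank 10; reducing to Smith normal form yields diagonal entries (1,1,1,1,1,1,1,1,1,2).

Computing H_k = (kernel of ∂_k) / (image of ∂_{k+1}):

  H_0: rank C_0 − rank ∂_1 = 6 − 5 = 1, and the invariant factors of ∂_1 are all 1, so H_0 = Z.
  H_1: rank ker ∂_1 − rank ∂_2 = (15 − 5) − 10 = 0, and ∂_2 has invariant factor 2 > 1, so H_1 = Z/2.
  H_2: rank ker ∂_2 − rank ∂_3 = (10 − 10) − 0 = 0, and there is no ∂_3, so H_2 = 0.

Hence the Betti numbers are b_0 = 1, b_1 = 0, b_2 = 0.

b_0 = 1, b_1 = 0, b_2 = 0.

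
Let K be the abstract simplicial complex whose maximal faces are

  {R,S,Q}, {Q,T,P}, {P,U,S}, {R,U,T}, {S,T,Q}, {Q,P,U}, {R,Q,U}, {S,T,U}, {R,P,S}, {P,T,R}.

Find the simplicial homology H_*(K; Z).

K has 6 vertices, 15 edges, 10 triangles.
rank ∂_0 = 0, rank ∂_1 = 5 ⇒ b_0 = 6 − 0 − 5 = 1; all invariant factors of ∂_1 are 1 so no torsion. So H_0 = Z.
rank ∂_1 = 5, rank ∂_2 = 10 ⇒ b_1 = 15 − 5 − 10 = 0; ∂_2 has invariant factor(s) [2] giving torsion. So H_1 = Z_2.
rank ∂_2 = 10, rank ∂_3 = 0 ⇒ b_2 = 10 − 10 − 0 = 0. So H_2 = 0.

H_0 ≅ Z,  H_1 ≅ Z_2,  H_2 = 0.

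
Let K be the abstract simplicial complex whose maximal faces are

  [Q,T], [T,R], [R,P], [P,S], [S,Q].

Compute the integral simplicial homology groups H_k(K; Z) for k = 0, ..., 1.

Fix the vertex order P < Q < R < S < T and write every simplex with vertices in increasing order. Then dim K = 1 and the simplices of K are:

  0-simplices (5): P, Q, R, S, T
  1-simplices (5): PR, PS, QS, QT, RT

Hence C_0 ≅ Z^5, C_1 ≅ Z^5.

The boundary map ∂_1: C_1 → C_0 maps an edge to its endpoints' difference, ∂[p,q] = q − p.
This gives a 5×5 integer matrix of rank 4; reducing to Smith normal form yields diagonal entries (1,1,1,1).

From H_k ≅ ker(∂_k) / im(∂_{k+1}) we obtain:

  H_0: rank C_0 − rank ∂_1 = 5 − 4 = 1, and the invariant factors of ∂_1 are all 1, so H_0 ≅ Z.
  H_1: rank ker ∂_1 − rank ∂_2 = (5 − 4) − 0 = 1, and there is no ∂_2, so H_1 ≅ Z.

H_0 = Z,  H_1 = Z.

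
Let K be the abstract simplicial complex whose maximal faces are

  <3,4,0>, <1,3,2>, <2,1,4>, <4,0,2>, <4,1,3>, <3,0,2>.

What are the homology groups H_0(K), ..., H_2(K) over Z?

H_0 = Z,  H_1 = 0,  H_2 = Z.

Order the vertices as 0 < 1 < 2 < 3 < 4. Listing each simplex with vertices in this order, K has dimension 2 with simplices:

  0-simplices (5): [0], [1], [2], [3], [4]
  1-simplices (9): [0,2], [0,3], [0,4], [1,2], [1,3], [1,4], [2,3], [2,4], [3,4]
  2-simplices (6): [0,2,3], [0,2,4], [0,3,4], [1,2,3], [1,2,4], [1,3,4]

so the chain groups are C_0 ≅ Z^5, C_1 ≅ Z^9, C_2 ≅ Z^6.

The boundary map ∂_1: C_1 → C_0 sends each edge [p,q] (with p < q) to q − p.
The resulting 5×9 matrix has rank 4, and its Smith normal form has invariant factors (1,1,1,1).

Boundary ∂_2: C_2 → C_1 acts by ∂[p,q,r] = [q,r] − [p,r] + [p,q]. For instance
  ∂[0,3,4] = [3,4] − [0,4] + [0,3],
  ∂[1,2,4] = [2,4] − [1,4] + [1,2].
As a 9×6 matrix over Z this has rank 5, with invariant factors (1,1,1,1,1).

Now H_k = ker ∂_k / im ∂_{k+1}, so:

  H_0: rank C_0 − rank ∂_1 = 5 − 4 = 1, and the invariant factors of ∂_1 are all 1, so H_0 = Z.
  H_1: rank ker ∂_1 − rank ∂_2 = (9 − 4) − 5 = 0, and the invariant factors of ∂_2 are all 1, so H_1 = 0.
  H_2: rank ker ∂_2 − rank ∂_3 = (6 − 5) − 0 = 1, and there is no ∂_3, so H_2 = Z.

As a check, the Euler characteristic is 5 − 9 + 6 = 2, which agrees with 1 − 0 + 1 = 2.
(K is a triangulation of the 2-sphere S^2.)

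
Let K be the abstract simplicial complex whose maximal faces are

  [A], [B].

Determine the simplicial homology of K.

H_0 ≅ Z^2.

We work with the vertex ordering A < B. The simplices of K, each written with vertices in increasing order, are:

  0-simplices (2): A, B

giving chain groups C_0 ≅ Z^2.

Now H_k = ker ∂_k / im ∂_{k+1}, so:

  H_0: rank C_0 − rank ∂_1 = 2 − 0 = 2, and there is no ∂_1, so H_0 ≅ Z^2.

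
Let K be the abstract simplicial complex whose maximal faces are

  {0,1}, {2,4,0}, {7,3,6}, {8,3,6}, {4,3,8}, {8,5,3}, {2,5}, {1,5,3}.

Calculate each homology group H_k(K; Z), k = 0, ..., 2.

Order the vertices as 0 < 1 < 2 < 3 < 4 < 5 < 6 < 7 < 8. Listing each simplex with vertices in this order, K has dimension 2 with simplices:

  0-simplices (9): [0], [1], [2], [3], [4], [5], [6], [7], [8]
  1-simplices (16): [0,1], [0,2], [0,4], [1,3], [1,5], [2,4], [2,5], [3,4], [3,5], [3,6], [3,7], [3,8], [4,8], [5,8], [6,7], [6,8]
  2-simplices (6): [0,2,4], [1,3,5], [3,4,8], [3,5,8], [3,6,7], [3,6,8]

Hence C_0 ≅ Z^9, C_1 ≅ Z^16, C_2 ≅ Z^6.

Boundary ∂_1: C_1 → C_0 sends each edge [p,q] (with p < q) to q − p. For instance
  ∂[3,5] = [5] − [3].
The 9×16 boundary matrix has rank 8 and Smith normal form diag(1,1,1,1,1,1,1,1).

∂_2: C_2 → C_1 sends each 2-simplex [p,q,r] to [q,r] − [p,r] + [p,q]. For instance
  ∂[1,3,5] = [3,5] − [1,5] + [1,3],
  ∂[3,6,7] = [6,7] − [3,7] + [3,6].
This gives a 16×6 integer matrix of rank 6; reducing to Smith normal form yields diagonal entries (1,1,1,1,1,1).

Now H_k = ker ∂_k / im ∂_{k+1}, so:

  H_0: rank C_0 − rank ∂_1 = 9 − 8 = 1, and the invariant factors of ∂_1 are all 1, so H_0 = Z.
  H_1: rank ker ∂_1 − rank ∂_2 = (16 − 8) − 6 = 2, and the invariant factors of ∂_2 are all 1, so H_1 = Z^2.
  H_2: rank ker ∂_2 − rank ∂_3 = (6 − 6) − 0 = 0, and there is no ∂_3, so H_2 = 0.

As a check, the Euler characteristic is 9 − 16 + 6 = -1, which agrees with 1 − 2 + 0 = -1.

H_0 ≅ Z,  H_1 ≅ Z^2,  H_2 = 0.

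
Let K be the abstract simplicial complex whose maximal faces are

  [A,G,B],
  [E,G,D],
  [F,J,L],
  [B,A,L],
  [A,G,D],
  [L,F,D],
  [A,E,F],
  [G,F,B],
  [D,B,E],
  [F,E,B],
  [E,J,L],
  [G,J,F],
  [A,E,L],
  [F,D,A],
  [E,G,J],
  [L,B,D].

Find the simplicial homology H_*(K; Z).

Fix the vertex order A < B < D < E < F < G < J < L and write every simplex with vertices in increasing order. Then dim K = 2 and the simplices of K are:

  0-simplices (8): A, B, D, E, F, G, J, L
  1-simplices (24): AB, AD, AE, AF, AG, AL, BD, BE, BF, BG, BL, DE, DF, DG, DL, EF, EG, EJ, EL, FG, FJ, FL, GJ, JL
  2-simplices (16): ABG, ABL, ADF, ADG, AEF, AEL, BDE, BDL, BEF, BFG, DEG, DFL, EGJ, EJL, FGJ, FJL

Hence C_0 ≅ Z^8, C_1 ≅ Z^24, C_2 ≅ Z^16.

∂_1: C_1 → C_0 is given by ∂[p,q] = [q] − [p]. For instance
  ∂BF = F − B.
The resulting 8×24 matrix has rank 7, and its Smith normal form has invariant factors (1,1,1,1,1,1,1).

Boundary ∂_2: C_2 → C_1 maps a triangle to the signed sum of its edges. For instance
  ∂BFG = FG − BG + BF,
  ∂AEF = EF − AF + AE.
The 24×16 boundary matrix has rank 15 and Smith normal form diag(1,1,1,1,1,1,1,1,1,1,1,1,1,1,1).

Reading off H_k = ker ∂_k / im ∂_{k+1}:

  H_0: rank C_0 − rank ∂_1 = 8 − 7 = 1, and the invariant factors of ∂_1 are all 1, so H_0 = Z.
  H_1: rank ker ∂_1 − rank ∂_2 = (24 − 7) − 15 = 2, and the invariant factors of ∂_2 are all 1, so H_1 = Z^2.
  H_2: rank ker ∂_2 − rank ∂_3 = (16 − 15) − 0 = 1, and there is no ∂_3, so H_2 = Z.

As a check, the Euler characteristic is 8 − 24 + 16 = 0, which agrees with 1 − 2 + 1 = 0.

H_0 ≅ Z,  H_1 ≅ Z^2,  H_2 ≅ Z.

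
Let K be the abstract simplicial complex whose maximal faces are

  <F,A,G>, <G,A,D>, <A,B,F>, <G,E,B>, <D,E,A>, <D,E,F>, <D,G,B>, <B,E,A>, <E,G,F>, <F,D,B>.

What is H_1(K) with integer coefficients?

Fix the vertex order A < B < D < E < F < G and write every simplex with vertices in increasing order. Then dim K = 2 and the simplices of K are:

  0-simplices (6): A, B, D, E, F, G
  1-simplices (15): AB, AD, AE, AF, AG, BD, BE, BF, BG, DE, DF, DG, EF, EG, FG
  2-simplices (10): ABE, ABF, ADE, ADG, AFG, BDF, BDG, BEG, DEF, EFG

giving chain groups C_0 ≅ Z^6, C_1 ≅ Z^15, C_2 ≅ Z^10.

Boundary ∂_1: C_1 → C_0 sends each edge [p,q] (with p < q) to q − p. For instance
  ∂FG = G − F.
The 6×15 boundary matrix has rank 5 and Smith normal form diag(1,1,1,1,1).

∂_2: C_2 → C_1 sends each 2-simplex [p,q,r] to [q,r] − [p,r] + [p,q]. For instance
  ∂ABF = BF − AF + AB,
  ∂BEG = EG − BG + BE.
The 15×10 boundary matrix has rank 10 and Smith normal form diag(1,1,1,1,1,1,1,1,1,2).

Computing H_k = (kernel of ∂_k) / (image of ∂_{k+1}):

  H_1: rank ker ∂_1 − rank ∂_2 = (15 − 5) − 10 = 0, and ∂_2 has invariant factor 2 > 1, so H_1 ≅ Z/2.

H_1 ≅ Z/2.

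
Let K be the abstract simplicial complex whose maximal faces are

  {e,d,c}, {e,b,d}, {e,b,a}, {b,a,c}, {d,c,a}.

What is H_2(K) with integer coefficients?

K has 5 vertices, 10 edges, 5 triangles.
rank ∂_2 = 5, rank ∂_3 = 0 ⇒ b_2 = 5 − 5 − 0 = 0. So H_2 = 0.

H_2 ≅ 0.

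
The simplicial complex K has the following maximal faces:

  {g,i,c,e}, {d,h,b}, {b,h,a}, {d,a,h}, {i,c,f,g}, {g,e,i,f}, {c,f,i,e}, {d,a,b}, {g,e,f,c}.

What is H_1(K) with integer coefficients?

H_1 ≅ 0.

Order the vertices as a < b < c < d < e < f < g < h < i. Listing each simplex with vertices in this order, K has dimension 3 with simplices:

  0-simplices (9): a, b, c, d, e, f, g, h, i
  1-simplices (16): ab, ad, ah, bd, bh, ce, cf, cg, ci, dh, ef, eg, ei, fg, fi, gi
  2-simplices (14): abd, abh, adh, bdh, cef, ceg, cei, cfg, cfi, cgi, efg, efi, egi, fgi
  3-simplices (5): cefg, cefi, cegi, cfgi, efgi

so the chain groups are C_0 ≅ Z^9, C_1 ≅ Z^16, C_2 ≅ Z^14, C_3 ≅ Z^5.

∂_1: C_1 → C_0 sends each edge [p,q] (with p < q) to q − p.
The 9×16 boundary matrix has rank 7 and Smith normal form diag(1,1,1,1,1,1,1).

The boundary map ∂_2: C_2 → C_1 sends each 2-simplex [p,q,r] to [q,r] − [p,r] + [p,q]. For instance
  ∂cei = ei − ci + ce,
  ∂abh = bh − ah + ab.
As a 16×14 matrix over Z this has rank 9, with invariant factors (1,1,1,1,1,1,1,1,1).

∂_3: C_3 → C_2 sends each 3-simplex σ to the alternating sum Σ_i (−1)^i (σ with its i-th vertex removed). For instance
  ∂cegi = egi − cgi + cei − ceg,
  ∂cefi = efi − cfi + cei − cef.
This gives a 14×5 integer matrix of rank 4; reducing to Smith normal form yields diagonal entries (1,1,1,1).

From H_k ≅ ker(∂_k) / im(∂_{k+1}) we obtain:

  H_1: rank ker ∂_1 − rank ∂_2 = (16 − 7) − 9 = 0, and the invariant factors of ∂_2 are all 1, so H_1 ≅ 0.

(K is a triangulation of the disjoint union of the 2-sphere S^2 and the 3-sphere S^3.)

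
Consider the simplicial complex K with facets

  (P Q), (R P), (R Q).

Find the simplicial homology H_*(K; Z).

H_0 = Z,  H_1 = Z.

Fix the vertex order P < Q < R and write every simplex with vertices in increasing order. Then dim K = 1 and the simplices of K are:

  0-simplices (3): P, Q, R
  1-simplices (3): PQ, PR, QR

giving chain groups C_0 ≅ Z^3, C_1 ≅ Z^3.

Boundary ∂_1: C_1 → C_0 sends each edge [p,q] (with p < q) to q − p. For instance
  ∂PR = R − P.
The 3×3 boundary matrix has rank 2 and Smith normal form diag(1,1).

Reading off H_k = ker ∂_k / im ∂_{k+1}:

  H_0: rank C_0 − rank ∂_1 = 3 − 2 = 1, and the invariant factors of ∂_1 are all 1, so H_0 = Z.
  H_1: rank ker ∂_1 − rank ∂_2 = (3 − 2) − 0 = 1, and there is no ∂_2, so H_1 = Z.

As a check, the Euler characteristic is 3 − 3 = 0, which agrees with 1 − 1 = 0.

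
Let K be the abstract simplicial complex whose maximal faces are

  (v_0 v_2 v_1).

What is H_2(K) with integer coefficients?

Order the vertices as v_0 < v_1 < v_2. Listing each simplex with vertices in this order, K has dimension 2 with simplices:

  0-simplices (3): [v_0], [v_1], [v_2]
  1-simplices (3): [v_0,v_1], [v_0,v_2], [v_1,v_2]
  2-simplices (1): [v_0,v_1,v_2]

so the chain groups are C_0 ≅ Z^3, C_1 ≅ Z^3, C_2 ≅ Z^1.

Boundary ∂_1: C_1 → C_0 is given by ∂[p,q] = [q] − [p].
As a 3×3 matrix over Z this has rank 2, with invariant factors (1,1).

Boundary ∂_2: C_2 → C_1 maps a triangle to the signed sum of its edges. For instance
  ∂[v_0,v_1,v_2] = [v_1,v_2] − [v_0,v_2] + [v_0,v_1].
This gives a 3×1 integer matrix of rank 1; reducing to Smith normal form yields diagonal entries (1).

From H_k ≅ ker(∂_k) / im(∂_{k+1}) we obtain:

  H_2: rank ker ∂_2 − rank ∂_3 = (1 − 1) − 0 = 0, and there is no ∂_3, so H_2 ≅ 0.

(K is a triangulation of the 2-simplex.)

H_2 ≅ 0.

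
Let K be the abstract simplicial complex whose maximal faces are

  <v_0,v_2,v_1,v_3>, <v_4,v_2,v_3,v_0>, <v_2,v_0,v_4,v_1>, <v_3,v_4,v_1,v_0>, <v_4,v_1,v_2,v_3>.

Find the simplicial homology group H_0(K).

Order the vertices as v_0 < v_1 < v_2 < v_3 < v_4. Listing each simplex with vertices in this order, K has dimension 3 with simplices:

  0-simplices (5): [v_0], [v_1], [v_2], [v_3], [v_4]
  1-simplices (10): [v_0,v_1], [v_0,v_2], [v_0,v_3], [v_0,v_4], [v_1,v_2], [v_1,v_3], [v_1,v_4], [v_2,v_3], [v_2,v_4], [v_3,v_4]
  2-simplices (10): [v_0,v_1,v_2], [v_0,v_1,v_3], [v_0,v_1,v_4], [v_0,v_2,v_3], [v_0,v_2,v_4], [v_0,v_3,v_4], [v_1,v_2,v_3], [v_1,v_2,v_4], [v_1,v_3,v_4], [v_2,v_3,v_4]
  3-simplices (5): [v_0,v_1,v_2,v_3], [v_0,v_1,v_2,v_4], [v_0,v_1,v_3,v_4], [v_0,v_2,v_3,v_4], [v_1,v_2,v_3,v_4]

so the chain groups are C_0 ≅ Z^5, C_1 ≅ Z^10, C_2 ≅ Z^10, C_3 ≅ Z^5.

Boundary ∂_1: C_1 → C_0 sends each edge [p,q] (with p < q) to q − p.
This gives a 5×10 integer matrix of rank 4; reducing to Smith normal form yields diagonal entries (1,1,1,1).

The boundary map ∂_2: C_2 → C_1 acts by ∂[p,q,r] = [q,r] − [p,r] + [p,q]. For instance
  ∂[v_0,v_1,v_2] = [v_1,v_2] − [v_0,v_2] + [v_0,v_1],
  ∂[v_0,v_2,v_4] = [v_2,v_4] − [v_0,v_4] + [v_0,v_2].
The resulting 10×10 matrix has rank 6, and its Smith normal form has invariant factors (1,1,1,1,1,1).

The boundary map ∂_3: C_3 → C_2 sends each 3-simplex σ to the alternating sum Σ_i (−1)^i (σ with its i-th vertex removed). For instance
  ∂[v_0,v_1,v_3,v_4] = [v_1,v_3,v_4] − [v_0,v_3,v_4] + [v_0,v_1,v_4] − [v_0,v_1,v_3],
  ∂[v_0,v_2,v_3,v_4] = [v_2,v_3,v_4] − [v_0,v_3,v_4] + [v_0,v_2,v_4] − [v_0,v_2,v_3].
The resulting 10×5 matrix has rank 4, and its Smith normal form has invariant factors (1,1,1,1).

From H_k ≅ ker(∂_k) / im(∂_{k+1}) we obtain:

  H_0: rank C_0 − rank ∂_1 = 5 − 4 = 1, and the invariant factors of ∂_1 are all 1, so H_0 = Z.

(K is a triangulation of the 3-sphere S^3.)

H_0 ≅ Z.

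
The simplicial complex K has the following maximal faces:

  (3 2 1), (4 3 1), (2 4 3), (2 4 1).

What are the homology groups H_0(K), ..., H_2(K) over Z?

H_0 ≅ Z,  H_1 = 0,  H_2 ≅ Z.

Order the vertices as 1 < 2 < 3 < 4. Listing each simplex with vertices in this order, K has dimension 2 with simplices:

  0-simplices (4): [1], [2], [3], [4]
  1-simplices (6): [1,2], [1,3], [1,4], [2,3], [2,4], [3,4]
  2-simplices (4): [1,2,3], [1,2,4], [1,3,4], [2,3,4]

so the chain groups are C_0 ≅ Z^4, C_1 ≅ Z^6, C_2 ≅ Z^4.

Boundary ∂_1: C_1 → C_0 maps an edge to its endpoints' difference, ∂[p,q] = q − p.
This gives a 4×6 integer matrix of rank 3; reducing to Smith normal form yields diagonal entries (1,1,1).

∂_2: C_2 → C_1 maps a triangle to the signed sum of its edges. For instance
  ∂[1,3,4] = [3,4] − [1,4] + [1,3],
  ∂[1,2,4] = [2,4] − [1,4] + [1,2].
The resulting 6×4 matrix has rank 3, and its Smith normal form has invariant factors (1,1,1).

From H_k ≅ ker(∂_k) / im(∂_{k+1}) we obtain:

  H_0: rank C_0 − rank ∂_1 = 4 − 3 = 1, and the invariant factors of ∂_1 are all 1, so H_0 ≅ Z.
  H_1: rank ker ∂_1 − rank ∂_2 = (6 − 3) − 3 = 0, and the invariant factors of ∂_2 are all 1, so H_1 ≅ 0.
  H_2: rank ker ∂_2 − rank ∂_3 = (4 − 3) − 0 = 1, and there is no ∂_3, so H_2 ≅ Z.

As a check, the Euler characteristic is 4 − 6 + 4 = 2, which agrees with 1 − 0 + 1 = 2.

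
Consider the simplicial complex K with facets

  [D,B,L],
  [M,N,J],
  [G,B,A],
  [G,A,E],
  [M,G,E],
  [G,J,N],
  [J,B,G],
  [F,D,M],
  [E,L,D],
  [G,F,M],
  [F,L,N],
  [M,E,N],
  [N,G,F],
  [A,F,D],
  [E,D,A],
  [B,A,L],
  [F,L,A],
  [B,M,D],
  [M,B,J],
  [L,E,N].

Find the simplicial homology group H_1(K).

Fix the vertex order A < B < D < E < F < G < J < L < M < N and write every simplex with vertices in increasing order. Then dim K = 2 and the simplices of K are:

  0-simplices (10): A, B, D, E, F, G, J, L, M, N
  1-simplices (30): AB, AD, AE, AF, AG, AL, BD, BG, BJ, BL, BM, DE, DF, DL, DM, EG, EL, EM, EN, FG, FL, FM, FN, GJ, GM, GN, JM, JN, LN, MN
  2-simplices (20): ABG, ABL, ADE, ADF, AEG, AFL, BDL, BDM, BGJ, BJM, DEL, DFM, EGM, ELN, EMN, FGM, FGN, FLN, GJN, JMN

so the chain groups are C_0 ≅ Z^10, C_1 ≅ Z^30, C_2 ≅ Z^20.

Boundary ∂_1: C_1 → C_0 is given by ∂[p,q] = [q] − [p]. For instance
  ∂FN = N − F.
As a 10×30 matrix over Z this has rank 9, with invariant factors (1,1,1,1,1,1,1,1,1).

The boundary map ∂_2: C_2 → C_1 maps a triangle to the signed sum of its edges. For instance
  ∂EMN = MN − EN + EM,
  ∂GJN = JN − GN + GJ.
As a 30×20 matrix over Z this has rank 20, with invariant factors (1,1,1,1,1,1,1,1,1,1,1,1,1,1,1,1,1,1,1,2).

Reading off H_k = ker ∂_k / im ∂_{k+1}:

  H_1: rank ker ∂_1 − rank ∂_2 = (30 − 9) − 20 = 1, and ∂_2 has invariant factor 2 > 1, so H_1 = Z ⊕ Z/2.

H_1 ≅ Z ⊕ Z/2.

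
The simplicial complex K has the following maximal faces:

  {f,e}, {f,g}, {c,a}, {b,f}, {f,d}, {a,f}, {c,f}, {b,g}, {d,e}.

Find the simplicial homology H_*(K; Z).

Order the vertices as a < b < c < d < e < f < g. Listing each simplex with vertices in this order, K has dimension 1 with simplices:

  0-simplices (7): a, b, c, d, e, f, g
  1-simplices (9): ac, af, bf, bg, cf, de, df, ef, fg

giving chain groups C_0 ≅ Z^7, C_1 ≅ Z^9.

Boundary ∂_1: C_1 → C_0 maps an edge to its endpoints' difference, ∂[p,q] = q − p.
The 7×9 boundary matrix has rank 6 and Smith normal form diag(1,1,1,1,1,1).

Reading off H_k = ker ∂_k / im ∂_{k+1}:

  H_0: rank C_0 − rank ∂_1 = 7 − 6 = 1, and the invariant factors of ∂_1 are all 1, so H_0 = Z.
  H_1: rank ker ∂_1 − rank ∂_2 = (9 − 6) − 0 = 3, and there is no ∂_2, so H_1 = Z^3.

H_0 ≅ Z,  H_1 ≅ Z^3.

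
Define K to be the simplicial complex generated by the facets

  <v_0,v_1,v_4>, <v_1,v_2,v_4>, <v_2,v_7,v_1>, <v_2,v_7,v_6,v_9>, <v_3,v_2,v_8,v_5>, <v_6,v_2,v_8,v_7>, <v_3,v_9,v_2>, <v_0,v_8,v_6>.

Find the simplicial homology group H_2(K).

Order the vertices as v_0 < v_1 < v_2 < v_3 < v_4 < v_5 < v_6 < v_7 < v_8 < v_9. Listing each simplex with vertices in this order, K has dimension 3 with simplices:

  0-simplices (10): [v_0], [v_1], [v_2], [v_3], [v_4], [v_5], [v_6], [v_7], [v_8], [v_9]
  1-simplices (23): (23 of them)
  2-simplices (16): (16 of them)
  3-simplices (3): [v_2,v_3,v_5,v_8], [v_2,v_6,v_7,v_8], [v_2,v_6,v_7,v_9]

Hence C_0 ≅ Z^10, C_1 ≅ Z^23, C_2 ≅ Z^16, C_3 ≅ Z^3.

∂_1: C_1 → C_0 maps an edge to its endpoints' difference, ∂[p,q] = q − p. For instance
  ∂[v_0,v_1] = [v_1] − [v_0].
The resulting 10×23 matrix has rank 9, and its Smith normal form has invariant factors (1,1,1,1,1,1,1,1,1).

Boundary ∂_2: C_2 → C_1 maps a triangle to the signed sum of its edges. For instance
  ∂[v_2,v_3,v_8] = [v_3,v_8] − [v_2,v_8] + [v_2,v_3],
  ∂[v_2,v_3,v_5] = [v_3,v_5] − [v_2,v_5] + [v_2,v_3].
The 23×16 boundary matrix has rank 13 and Smith normal form diag(1,1,1,1,1,1,1,1,1,1,1,1,1).

Boundary ∂_3: C_3 → C_2 sends each 3-simplex σ to the alternating sum Σ_i (−1)^i (σ with its i-th vertex removed). For instance
  ∂[v_2,v_6,v_7,v_8] = [v_6,v_7,v_8] − [v_2,v_7,v_8] + [v_2,v_6,v_8] − [v_2,v_6,v_7],
  ∂[v_2,v_3,v_5,v_8] = [v_3,v_5,v_8] − [v_2,v_5,v_8] + [v_2,v_3,v_8] − [v_2,v_3,v_5].
This gives a 16×3 integer matrix of rank 3; reducing to Smith normal form yields diagonal entries (1,1,1).

Now H_k = ker ∂_k / im ∂_{k+1}, so:

  H_2: rank ker ∂_2 − rank ∂_3 = (16 − 13) − 3 = 0, and the invariant factors of ∂_3 are all 1, so H_2 ≅ 0.

H_2 = 0.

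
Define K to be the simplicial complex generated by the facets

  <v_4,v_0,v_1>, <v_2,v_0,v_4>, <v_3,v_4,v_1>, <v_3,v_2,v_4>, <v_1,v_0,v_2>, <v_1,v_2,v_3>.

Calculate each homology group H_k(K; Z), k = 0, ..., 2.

H_0 = Z,  H_1 = 0,  H_2 = Z.

Fix the vertex order v_0 < v_1 < v_2 < v_3 < v_4 and write every simplex with vertices in increasing order. Then dim K = 2 and the simplices of K are:

  0-simplices (5): [v_0], [v_1], [v_2], [v_3], [v_4]
  1-simplices (9): [v_0,v_1], [v_0,v_2], [v_0,v_4], [v_1,v_2], [v_1,v_3], [v_1,v_4], [v_2,v_3], [v_2,v_4], [v_3,v_4]
  2-simplices (6): [v_0,v_1,v_2], [v_0,v_1,v_4], [v_0,v_2,v_4], [v_1,v_2,v_3], [v_1,v_3,v_4], [v_2,v_3,v_4]

Hence C_0 ≅ Z^5, C_1 ≅ Z^9, C_2 ≅ Z^6.

∂_1: C_1 → C_0 is given by ∂[p,q] = [q] − [p]. For instance
  ∂[v_0,v_1] = [v_1] − [v_0].
As a 5×9 matrix over Z this has rank 4, with invariant factors (1,1,1,1).

∂_2: C_2 → C_1 sends each 2-simplex [p,q,r] to [q,r] − [p,r] + [p,q]. For instance
  ∂[v_1,v_3,v_4] = [v_3,v_4] − [v_1,v_4] + [v_1,v_3],
  ∂[v_0,v_2,v_4] = [v_2,v_4] − [v_0,v_4] + [v_0,v_2].
As a 9×6 matrix over Z this has rank 5, with invariant factors (1,1,1,1,1).

From H_k ≅ ker(∂_k) / im(∂_{k+1}) we obtain:

  H_0: rank C_0 − rank ∂_1 = 5 − 4 = 1, and the invariant factors of ∂_1 are all 1, so H_0 ≅ Z.
  H_1: rank ker ∂_1 − rank ∂_2 = (9 − 4) − 5 = 0, and the invariant factors of ∂_2 are all 1, so H_1 ≅ 0.
  H_2: rank ker ∂_2 − rank ∂_3 = (6 − 5) − 0 = 1, and there is no ∂_3, so H_2 ≅ Z.

As a check, the Euler characteristic is 5 − 9 + 6 = 2, which agrees with 1 − 0 + 1 = 2.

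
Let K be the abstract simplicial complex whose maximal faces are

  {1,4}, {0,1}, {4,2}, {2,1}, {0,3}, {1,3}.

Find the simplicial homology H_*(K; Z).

Fix the vertex order 0 < 1 < 2 < 3 < 4 and write every simplex with vertices in increasing order. Then dim K = 1 and the simplices of K are:

  0-simplices (5): [0], [1], [2], [3], [4]
  1-simplices (6): [0,1], [0,3], [1,2], [1,3], [1,4], [2,4]

so the chain groups are C_0 ≅ Z^5, C_1 ≅ Z^6.

Boundary ∂_1: C_1 → C_0 sends each edge [p,q] (with p < q) to q − p.
As a 5×6 matrix over Z this has rank 4, with invariant factors (1,1,1,1).

Now H_k = ker ∂_k / im ∂_{k+1}, so:

  H_0: rank C_0 − rank ∂_1 = 5 − 4 = 1, and the invariant factors of ∂_1 are all 1, so H_0 = Z.
  H_1: rank ker ∂_1 − rank ∂_2 = (6 − 4) − 0 = 2, and there is no ∂_2, so H_1 = Z^2.

As a check, the Euler characteristic is 5 − 6 = -1, which agrees with 1 − 2 = -1.
(K is a triangulation of a wedge of 2 circles.)

H_0 ≅ Z,  H_1 ≅ Z^2.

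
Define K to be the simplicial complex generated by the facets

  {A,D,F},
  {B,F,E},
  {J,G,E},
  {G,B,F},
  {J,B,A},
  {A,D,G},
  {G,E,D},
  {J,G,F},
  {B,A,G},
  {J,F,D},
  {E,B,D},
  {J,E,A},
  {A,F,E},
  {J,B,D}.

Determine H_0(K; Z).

Take the total order A < B < D < E < F < G < J on the vertex set. Then K (dimension 2) consists of the simplices:

  0-simplices (7): A, B, D, E, F, G, J
  1-simplices (21): AB, AD, AE, AF, AG, AJ, BD, BE, BF, BG, BJ, DE, DF, DG, DJ, EF, EG, EJ, FG, FJ, GJ
  2-simplices (14): ABG, ABJ, ADF, ADG, AEF, AEJ, BDE, BDJ, BEF, BFG, DEG, DFJ, EGJ, FGJ

giving chain groups C_0 ≅ Z^7, C_1 ≅ Z^21, C_2 ≅ Z^14.

The boundary map ∂_1: C_1 → C_0 is given by ∂[p,q] = [q] − [p]. For instance
  ∂AJ = J − A.
This gives a 7×21 integer matrix of rank 6; reducing to Smith normal form yields diagonal entries (1,1,1,1,1,1).

∂_2: C_2 → C_1 maps a triangle to the signed sum of its edges. For instance
  ∂ADF = DF − AF + AD,
  ∂ADG = DG − AG + AD.
The resulting 21×14 matrix has rank 13, and its Smith normal form has invariant factors (1,1,1,1,1,1,1,1,1,1,1,1,1).

Computing H_k = (kernel of ∂_k) / (image of ∂_{k+1}):

  H_0: rank C_0 − rank ∂_1 = 7 − 6 = 1, and the invariant factors of ∂_1 are all 1, so H_0 = Z.

(K is a triangulation of the torus T^2.)

H_0 ≅ Z.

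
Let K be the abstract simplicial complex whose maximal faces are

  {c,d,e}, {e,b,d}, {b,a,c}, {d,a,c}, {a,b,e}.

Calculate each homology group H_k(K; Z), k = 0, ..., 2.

H_0 ≅ Z,  H_1 ≅ Z,  H_2 = 0.

Fix the vertex order a < b < c < d < e and write every simplex with vertices in increasing order. Then dim K = 2 and the simplices of K are:

  0-simplices (5): a, b, c, d, e
  1-simplices (10): ab, ac, ad, ae, bc, bd, be, cd, ce, de
  2-simplices (5): abc, abe, acd, bde, cde

Hence C_0 ≅ Z^5, C_1 ≅ Z^10, C_2 ≅ Z^5.

Boundary ∂_1: C_1 → C_0 sends each edge [p,q] (with p < q) to q − p. For instance
  ∂ce = e − c.
This gives a 5×10 integer matrix of rank 4; reducing to Smith normal form yields diagonal entries (1,1,1,1).

The boundary map ∂_2: C_2 → C_1 acts by ∂[p,q,r] = [q,r] − [p,r] + [p,q]. For instance
  ∂abc = bc − ac + ab,
  ∂cde = de − ce + cd.
As a 10×5 matrix over Z this has rank 5, with invariant factors (1,1,1,1,1).

Computing H_k = (kernel of ∂_k) / (image of ∂_{k+1}):

  H_0: rank C_0 − rank ∂_1 = 5 − 4 = 1, and the invariant factors of ∂_1 are all 1, so H_0 = Z.
  H_1: rank ker ∂_1 − rank ∂_2 = (10 − 4) − 5 = 1, and the invariant factors of ∂_2 are all 1, so H_1 = Z.
  H_2: rank ker ∂_2 − rank ∂_3 = (5 − 5) − 0 = 0, and there is no ∂_3, so H_2 = 0.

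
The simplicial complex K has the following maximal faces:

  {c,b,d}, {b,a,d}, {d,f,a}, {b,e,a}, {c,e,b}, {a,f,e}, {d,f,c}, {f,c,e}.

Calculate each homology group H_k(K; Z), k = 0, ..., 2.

Take the total order a < b < c < d < e < f on the vertex set. Then K (dimension 2) consists of the simplices:

  0-simplices (6): a, b, c, d, e, f
  1-simplices (12): ab, ad, ae, af, bc, bd, be, cd, ce, cf, df, ef
  2-simplices (8): abd, abe, adf, aef, bcd, bce, cdf, cef

Hence C_0 ≅ Z^6, C_1 ≅ Z^12, C_2 ≅ Z^8.

The boundary map ∂_1: C_1 → C_0 maps an edge to its endpoints' difference, ∂[p,q] = q − p. For instance
  ∂cf = f − c.
The 6×12 boundary matrix has rank 5 and Smith normal form diag(1,1,1,1,1).

∂_2: C_2 → C_1 sends each 2-simplex [p,q,r] to [q,r] − [p,r] + [p,q]. For instance
  ∂abe = be − ae + ab,
  ∂aef = ef − af + ae.
As a 12×8 matrix over Z this has rank 7, with invariant factors (1,1,1,1,1,1,1).

Reading off H_k = ker ∂_k / im ∂_{k+1}:

  H_0: rank C_0 − rank ∂_1 = 6 − 5 = 1, and the invariant factors of ∂_1 are all 1, so H_0 ≅ Z.
  H_1: rank ker ∂_1 − rank ∂_2 = (12 − 5) − 7 = 0, and the invariant factors of ∂_2 are all 1, so H_1 ≅ 0.
  H_2: rank ker ∂_2 − rank ∂_3 = (8 − 7) − 0 = 1, and there is no ∂_3, so H_2 ≅ Z.

(K is a triangulation of the 2-sphere S^2.)

H_0 ≅ Z,  H_1 = 0,  H_2 ≅ Z.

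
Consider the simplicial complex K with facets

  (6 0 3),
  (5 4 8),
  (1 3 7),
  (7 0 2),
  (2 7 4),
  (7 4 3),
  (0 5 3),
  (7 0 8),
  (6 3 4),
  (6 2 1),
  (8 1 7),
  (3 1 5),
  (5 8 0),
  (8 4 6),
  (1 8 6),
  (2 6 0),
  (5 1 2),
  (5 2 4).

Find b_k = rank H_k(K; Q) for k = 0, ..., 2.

Take the total order 0 < 1 < 2 < 3 < 4 < 5 < 6 < 7 < 8 on the vertex set. Then K (dimension 2) consists of the simplices:

  0-simplices (9): [0], [1], [2], [3], [4], [5], [6], [7], [8]
  1-simplices (27): (27 of them)
  2-simplices (18): [0,2,6], [0,2,7], [0,3,5], [0,3,6], [0,5,8], [0,7,8], [1,2,5], [1,2,6], [1,3,5], [1,3,7], [1,6,8], [1,7,8], [2,4,5], [2,4,7], [3,4,6], [3,4,7], [4,5,8], [4,6,8]

Hence C_0 ≅ Z^9, C_1 ≅ Z^27, C_2 ≅ Z^18.

The boundary map ∂_1: C_1 → C_0 sends each edge [p,q] (with p < q) to q − p.
This gives a 9×27 integer matrix of rank 8; reducing to Smith normal form yields diagonal entries (1,1,1,1,1,1,1,1).

Boundary ∂_2: C_2 → C_1 sends each 2-simplex [p,q,r] to [q,r] − [p,r] + [p,q]. For instance
  ∂[0,5,8] = [5,8] − [0,8] + [0,5],
  ∂[0,2,6] = [2,6] − [0,6] + [0,2].
This gives a 27×18 integer matrix of rank 17; reducing to Smith normal form yields diagonal entries (1,1,1,1,1,1,1,1,1,1,1,1,1,1,1,1,1).

Computing H_k = (kernel of ∂_k) / (image of ∂_{k+1}):

  H_0: rank C_0 − rank ∂_1 = 9 − 8 = 1, and the invariant factors of ∂_1 are all 1, so H_0 = Z.
  H_1: rank ker ∂_1 − rank ∂_2 = (27 − 8) − 17 = 2, and the invariant factors of ∂_2 are all 1, so H_1 = Z^2.
  H_2: rank ker ∂_2 − rank ∂_3 = (18 − 17) − 0 = 1, and there is no ∂_3, so H_2 = Z.

As a check, the Euler characteristic is 9 − 27 + 18 = 0, which agrees with 1 − 2 + 1 = 0.

Hence the Betti numbers are b_0 = 1, b_1 = 2, b_2 = 1.

b_0 = 1, b_1 = 2, b_2 = 1.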